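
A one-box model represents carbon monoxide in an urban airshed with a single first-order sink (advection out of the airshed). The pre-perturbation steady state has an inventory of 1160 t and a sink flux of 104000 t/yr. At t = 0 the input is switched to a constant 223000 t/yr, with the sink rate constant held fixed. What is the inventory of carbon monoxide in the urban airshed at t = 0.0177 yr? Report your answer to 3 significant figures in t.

2220 t

The sink rate constant is k = F₀/M₀ = 104000/1160 = 89.66 yr⁻¹.
Solving dM/dt = F₁ − kM with M(0) = M₀ gives M(t) = F₁/k + (M₀ − F₁/k)·e^(−kt).
F₁/k = 223000/89.66 = 2487.3 t; kt = 89.66 × 0.0177 = 1.587, e^(−kt) = 0.2046.
M(0.0177) = 2487.3 + (1160 − 2487.3) × 0.2046 = 2487.3 − 271.5 = 2215.8 t.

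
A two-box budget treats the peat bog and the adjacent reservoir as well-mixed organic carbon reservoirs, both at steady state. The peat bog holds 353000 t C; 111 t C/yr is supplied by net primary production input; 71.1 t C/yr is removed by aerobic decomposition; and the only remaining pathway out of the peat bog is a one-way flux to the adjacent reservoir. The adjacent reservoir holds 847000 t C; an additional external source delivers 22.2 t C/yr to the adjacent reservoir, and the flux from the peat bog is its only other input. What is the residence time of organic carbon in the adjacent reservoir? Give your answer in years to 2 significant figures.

Balance the peat bog: ΣF_in = 111.00 t C/yr.
Flux to the adjacent reservoir = ΣF_in − (71.1) = 39.900 t C/yr.
Total input to the adjacent reservoir = 39.900 + 22.2 = 62.100 t C/yr; at steady state this equals its total output.
τ = M / F = 847000 / 62.100 = 13640 yr.

14000 yr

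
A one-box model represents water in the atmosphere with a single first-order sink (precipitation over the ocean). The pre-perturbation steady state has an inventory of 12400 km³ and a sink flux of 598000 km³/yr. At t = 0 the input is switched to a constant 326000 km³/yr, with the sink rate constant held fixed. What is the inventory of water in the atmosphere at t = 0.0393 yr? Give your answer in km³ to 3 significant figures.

The sink rate constant is k = F₀/M₀ = 598000/12400 = 48.23 yr⁻¹.
Solving dM/dt = F₁ − kM with M(0) = M₀ gives M(t) = F₁/k + (M₀ − F₁/k)·e^(−kt).
F₁/k = 326000/48.23 = 6759.9 km³; kt = 48.23 × 0.0393 = 1.895, e^(−kt) = 0.1503.
M(0.0393) = 6759.9 + (12400 − 6759.9) × 0.1503 = 6759.9 + 847.6 = 7607.4 km³.

7610 km³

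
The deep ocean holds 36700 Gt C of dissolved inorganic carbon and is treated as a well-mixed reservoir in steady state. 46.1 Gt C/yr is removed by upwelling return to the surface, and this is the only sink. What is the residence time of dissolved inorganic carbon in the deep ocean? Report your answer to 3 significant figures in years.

τ = M / F = 36700 / 46.1 = 796.1 yr.

796 yr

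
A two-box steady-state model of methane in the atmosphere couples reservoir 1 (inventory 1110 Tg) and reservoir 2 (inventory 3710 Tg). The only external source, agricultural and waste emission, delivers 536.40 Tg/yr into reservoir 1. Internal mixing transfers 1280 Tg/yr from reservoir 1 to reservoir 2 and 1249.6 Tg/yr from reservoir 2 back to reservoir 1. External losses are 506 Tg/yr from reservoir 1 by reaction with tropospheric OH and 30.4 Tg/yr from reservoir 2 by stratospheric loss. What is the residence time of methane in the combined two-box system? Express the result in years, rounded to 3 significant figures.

Residence time in the combined system uses the total inventory and the total *external* removal — internal exchanges between the two boxes cancel.
M_total = 1110 + 3710 = 4820.0 Tg.
ΣF_external_out = 506 + 30.4 = 536.40 Tg/yr.
τ = M_total / ΣF_ext = 4820.0 / 536.40 = 8.986 yr.

8.99 yr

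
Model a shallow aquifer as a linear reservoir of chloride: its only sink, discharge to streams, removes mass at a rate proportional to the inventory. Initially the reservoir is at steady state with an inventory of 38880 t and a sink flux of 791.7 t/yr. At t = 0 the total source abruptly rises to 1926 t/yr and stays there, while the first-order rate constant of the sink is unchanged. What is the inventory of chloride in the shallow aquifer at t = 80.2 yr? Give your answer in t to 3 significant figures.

83700 t

τ = M₀/F₀ = 38880/791.7 = 49.11 yr; rate constant k = 1/τ.
New steady state M_∞ = F₁/k = F₁·τ = 1926 × 49.11 = 94585 t.
M(t) = M_∞ + (M₀ − M_∞)·e^(−t/τ); t/τ = 80.2/49.11 = 1.633, so e^(−t/τ) = 0.1953.
M(t) = 94585 − 55700 × 0.1953 = 83704 t.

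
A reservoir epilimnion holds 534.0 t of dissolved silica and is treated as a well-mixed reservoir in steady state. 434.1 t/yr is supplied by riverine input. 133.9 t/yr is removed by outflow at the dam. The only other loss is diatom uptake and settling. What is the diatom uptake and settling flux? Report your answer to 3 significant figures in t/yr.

300 t/yr

At steady state ΣF_in = ΣF_out.
ΣF_in = 434.10 t/yr.
Diatom uptake and settling flux = ΣF_in − (133.9) = 434.10 − 133.9 = 300.2 t/yr.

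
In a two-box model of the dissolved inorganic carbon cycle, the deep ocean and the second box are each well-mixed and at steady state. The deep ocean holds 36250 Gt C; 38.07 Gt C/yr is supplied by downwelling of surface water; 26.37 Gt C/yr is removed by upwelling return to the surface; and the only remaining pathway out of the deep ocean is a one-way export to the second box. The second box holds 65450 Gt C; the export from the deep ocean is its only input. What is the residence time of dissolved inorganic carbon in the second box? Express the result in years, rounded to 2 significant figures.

5600 yr

Balance the deep ocean: ΣF_in = 38.070 Gt C/yr.
Export to the second box = ΣF_in − (26.37) = 11.700 Gt C/yr.
At steady state the output of the second box equals its input, 11.700 Gt C/yr.
τ = M / F = 65450 / 11.700 = 5594 yr.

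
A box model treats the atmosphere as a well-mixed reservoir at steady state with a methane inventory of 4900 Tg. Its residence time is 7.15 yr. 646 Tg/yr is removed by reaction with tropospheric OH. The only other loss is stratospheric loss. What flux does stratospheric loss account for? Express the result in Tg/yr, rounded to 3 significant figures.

Total removal F = M/τ = 4900 / 7.15 = 685.3 Tg/yr.
Stratospheric loss = F − (646) = 685.3 − 646.0 = 39.31 Tg/yr.

39.3 Tg/yr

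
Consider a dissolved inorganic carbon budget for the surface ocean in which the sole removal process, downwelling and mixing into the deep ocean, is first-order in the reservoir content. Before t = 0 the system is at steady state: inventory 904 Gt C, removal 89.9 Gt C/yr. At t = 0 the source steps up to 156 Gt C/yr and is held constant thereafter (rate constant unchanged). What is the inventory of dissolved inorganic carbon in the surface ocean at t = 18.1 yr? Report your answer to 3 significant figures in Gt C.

The sink rate constant is k = F₀/M₀ = 89.9/904 = 0.09945 yr⁻¹.
Solving dM/dt = F₁ − kM with M(0) = M₀ gives M(t) = F₁/k + (M₀ − F₁/k)·e^(−kt).
F₁/k = 156/0.09945 = 1568.7 Gt C; kt = 0.09945 × 18.1 = 1.800, e^(−kt) = 0.1653.
M(18.1) = 1568.7 + (904 − 1568.7) × 0.1653 = 1568.7 − 109.9 = 1458.8 Gt C.

1460 Gt C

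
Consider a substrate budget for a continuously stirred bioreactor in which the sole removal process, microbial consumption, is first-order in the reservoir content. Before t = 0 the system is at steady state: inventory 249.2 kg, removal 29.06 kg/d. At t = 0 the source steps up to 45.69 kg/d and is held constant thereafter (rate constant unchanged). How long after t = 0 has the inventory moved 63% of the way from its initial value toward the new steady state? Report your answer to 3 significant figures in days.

τ = M₀/F₀ = 249.2/29.06 = 8.575 d.
The remaining gap fraction is e^(−t/τ); 63% covered ⇒ e^(−t/τ) = 0.370.
t = −τ ln(0.370) = 8.575 × 0.9943 = 8.526 d.

8.53 d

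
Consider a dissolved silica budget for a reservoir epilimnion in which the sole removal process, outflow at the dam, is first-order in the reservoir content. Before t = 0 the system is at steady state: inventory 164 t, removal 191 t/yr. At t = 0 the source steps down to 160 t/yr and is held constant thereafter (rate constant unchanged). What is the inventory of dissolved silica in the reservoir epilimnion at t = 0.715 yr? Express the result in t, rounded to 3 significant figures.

149 t

The sink rate constant is k = F₀/M₀ = 191/164 = 1.165 yr⁻¹.
Solving dM/dt = F₁ − kM with M(0) = M₀ gives M(t) = F₁/k + (M₀ − F₁/k)·e^(−kt).
F₁/k = 160/1.165 = 137.38 t; kt = 1.165 × 0.715 = 0.8327, e^(−kt) = 0.4349.
M(0.715) = 137.38 + (164 − 137.38) × 0.4349 = 137.38 + 11.58 = 148.96 t.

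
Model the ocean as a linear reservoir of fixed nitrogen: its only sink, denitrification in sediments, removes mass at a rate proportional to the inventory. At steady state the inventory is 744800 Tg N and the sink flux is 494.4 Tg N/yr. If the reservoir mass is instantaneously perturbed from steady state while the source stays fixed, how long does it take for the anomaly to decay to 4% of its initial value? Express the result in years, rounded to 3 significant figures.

4850 yr

For a linear reservoir the anomaly decays as exp(−t/τ) with τ = M/F = 744800/494.4 = 1506 yr.
exp(−t/τ) = 0.04 ⇒ t = −τ ln(0.04) = 1506 × 3.219 = 4849 yr.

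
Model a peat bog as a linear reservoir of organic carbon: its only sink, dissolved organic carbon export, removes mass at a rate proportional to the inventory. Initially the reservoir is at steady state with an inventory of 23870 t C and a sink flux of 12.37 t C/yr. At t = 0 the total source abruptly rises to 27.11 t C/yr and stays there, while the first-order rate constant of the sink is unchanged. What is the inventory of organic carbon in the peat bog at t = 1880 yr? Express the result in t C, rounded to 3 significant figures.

The sink rate constant is k = F₀/M₀ = 12.37/23870 = 0.0005182 yr⁻¹.
Solving dM/dt = F₁ − kM with M(0) = M₀ gives M(t) = F₁/k + (M₀ − F₁/k)·e^(−kt).
F₁/k = 27.11/0.0005182 = 52313 t C; kt = 0.0005182 × 1880 = 0.9743, e^(−kt) = 0.3775.
M(1880) = 52313 + (23870 − 52313) × 0.3775 = 52313 − 10740 = 41577 t C.

41600 t C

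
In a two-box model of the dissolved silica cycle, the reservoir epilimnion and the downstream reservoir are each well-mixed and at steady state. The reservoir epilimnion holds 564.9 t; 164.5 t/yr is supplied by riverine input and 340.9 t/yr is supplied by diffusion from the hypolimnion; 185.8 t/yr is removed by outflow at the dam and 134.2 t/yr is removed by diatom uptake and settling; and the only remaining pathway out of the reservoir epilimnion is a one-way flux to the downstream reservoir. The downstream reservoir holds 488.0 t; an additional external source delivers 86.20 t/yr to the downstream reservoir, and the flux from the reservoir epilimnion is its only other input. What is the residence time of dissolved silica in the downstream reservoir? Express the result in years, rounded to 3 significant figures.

1.80 yr

Balance the reservoir epilimnion: ΣF_in = 164.5 + 340.9 = 505.40 t/yr.
Flux to the downstream reservoir = ΣF_in − (185.8 + 134.2) = 185.40 t/yr.
Total input to the downstream reservoir = 185.40 + 86.20 = 271.60 t/yr; at steady state this equals its total output.
τ = M / F = 488.0 / 271.60 = 1.797 yr.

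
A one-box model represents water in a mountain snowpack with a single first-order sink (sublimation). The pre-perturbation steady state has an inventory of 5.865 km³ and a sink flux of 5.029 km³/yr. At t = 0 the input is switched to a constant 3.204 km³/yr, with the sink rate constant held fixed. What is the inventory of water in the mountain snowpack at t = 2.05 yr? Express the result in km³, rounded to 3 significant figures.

4.10 km³

Residence time τ = M₀/F₀ = 1.166 yr. The eventual steady state is M_∞ = M₀·(F₁/F₀) = 5.865 × 3.204/5.029 = 3.7366 km³.
The anomaly ΔM(t) = M(t) − M_∞ decays as ΔM₀·e^(−t/τ) with ΔM₀ = 5.865 − 3.7366 = 2.128 km³.
At t = 2.05 yr, e^(−t/τ) = e^(−1.758) = 0.1724, so ΔM = 0.3670 km³ and M = 3.7366 + 0.3670 = 4.1036 km³.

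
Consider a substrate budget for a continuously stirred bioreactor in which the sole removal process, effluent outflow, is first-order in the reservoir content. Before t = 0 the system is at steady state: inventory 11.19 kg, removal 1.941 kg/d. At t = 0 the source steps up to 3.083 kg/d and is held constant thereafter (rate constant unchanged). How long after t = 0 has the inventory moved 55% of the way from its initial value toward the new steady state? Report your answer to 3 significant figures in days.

4.60 d

τ = M₀/F₀ = 11.19/1.941 = 5.765 d.
The remaining gap fraction is e^(−t/τ); 55% covered ⇒ e^(−t/τ) = 0.450.
t = −τ ln(0.450) = 5.765 × 0.7985 = 4.603 d.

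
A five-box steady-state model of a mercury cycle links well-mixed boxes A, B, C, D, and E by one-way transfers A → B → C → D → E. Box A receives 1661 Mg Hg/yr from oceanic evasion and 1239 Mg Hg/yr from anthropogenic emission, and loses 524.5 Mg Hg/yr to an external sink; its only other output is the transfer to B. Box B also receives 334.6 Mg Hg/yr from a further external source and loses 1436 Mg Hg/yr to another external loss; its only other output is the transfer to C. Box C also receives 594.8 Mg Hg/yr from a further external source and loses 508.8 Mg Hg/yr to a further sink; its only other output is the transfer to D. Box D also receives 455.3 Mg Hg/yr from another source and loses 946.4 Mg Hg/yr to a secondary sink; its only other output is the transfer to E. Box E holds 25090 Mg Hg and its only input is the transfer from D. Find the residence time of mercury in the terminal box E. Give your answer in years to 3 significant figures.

Box A: F(A→B) = (1661 + 1239) − 524.5 = 2375.5 Mg Hg/yr.
Box B: F(B→C) = (2375.5 + 334.6) − 1436 = 1274.1 Mg Hg/yr.
Box C: F(C→D) = (1274.1 + 594.8) − 508.8 = 1360.1 Mg Hg/yr.
Box D: F(D→E) = (1360.1 + 455.3) − 946.4 = 869.00 Mg Hg/yr.
Box E throughput = its input = 869.00 Mg Hg/yr; τ = 25090 / 869.00 = 28.87 yr.

28.9 yr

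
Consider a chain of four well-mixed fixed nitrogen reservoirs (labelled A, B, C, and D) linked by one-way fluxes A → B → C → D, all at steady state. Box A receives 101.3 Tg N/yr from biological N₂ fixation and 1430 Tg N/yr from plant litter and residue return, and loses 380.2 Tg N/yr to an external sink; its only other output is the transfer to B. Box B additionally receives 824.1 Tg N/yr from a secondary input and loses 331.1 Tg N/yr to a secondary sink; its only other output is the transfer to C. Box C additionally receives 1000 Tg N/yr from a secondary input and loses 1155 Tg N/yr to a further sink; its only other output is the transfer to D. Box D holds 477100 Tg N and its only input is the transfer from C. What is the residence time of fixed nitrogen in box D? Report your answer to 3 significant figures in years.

320 yr

Box A: F(A→B) = (101.3 + 1430) − 380.2 = 1151.1 Tg N/yr.
Box B: F(B→C) = (1151.1 + 824.1) − 331.1 = 1644.1 Tg N/yr.
Box C: F(C→D) = (1644.1 + 1000) − 1155 = 1489.1 Tg N/yr.
Box D throughput = its input = 1489.1 Tg N/yr; τ = 477100 / 1489.1 = 320.4 yr.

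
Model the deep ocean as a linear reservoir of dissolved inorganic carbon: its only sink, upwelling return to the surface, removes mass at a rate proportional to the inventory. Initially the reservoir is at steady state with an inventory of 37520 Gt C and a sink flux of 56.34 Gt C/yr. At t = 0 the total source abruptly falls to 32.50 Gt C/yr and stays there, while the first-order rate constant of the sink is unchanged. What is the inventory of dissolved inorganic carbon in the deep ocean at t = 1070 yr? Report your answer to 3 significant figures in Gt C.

24800 Gt C

The sink rate constant is k = F₀/M₀ = 56.34/37520 = 0.001502 yr⁻¹.
Solving dM/dt = F₁ − kM with M(0) = M₀ gives M(t) = F₁/k + (M₀ − F₁/k)·e^(−kt).
F₁/k = 32.50/0.001502 = 21644 Gt C; kt = 0.001502 × 1070 = 1.607, e^(−kt) = 0.2005.
M(1070) = 21644 + (37520 − 21644) × 0.2005 = 21644 + 3184 = 24828 Gt C.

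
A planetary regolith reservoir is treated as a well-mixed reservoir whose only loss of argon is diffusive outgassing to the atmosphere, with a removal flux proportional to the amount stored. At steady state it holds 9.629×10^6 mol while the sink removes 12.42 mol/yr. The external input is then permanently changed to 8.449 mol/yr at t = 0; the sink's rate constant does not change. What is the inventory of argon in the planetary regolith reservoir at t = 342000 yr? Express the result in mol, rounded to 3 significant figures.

Residence time τ = M₀/F₀ = 775300 yr. The eventual steady state is M_∞ = M₀·(F₁/F₀) = 9.629×10^6 × 8.449/12.42 = 6.5504×10^6 mol.
The anomaly ΔM(t) = M(t) − M_∞ decays as ΔM₀·e^(−t/τ) with ΔM₀ = 9.629×10^6 − 6.5504×10^6 = 3.079×10^6 mol.
At t = 342000 yr, e^(−t/τ) = e^(−0.4411) = 0.6433, so ΔM = 1.981×10^6 mol and M = 6.5504×10^6 + 1.981×10^6 = 8.5309×10^6 mol.

8.53×10^6 mol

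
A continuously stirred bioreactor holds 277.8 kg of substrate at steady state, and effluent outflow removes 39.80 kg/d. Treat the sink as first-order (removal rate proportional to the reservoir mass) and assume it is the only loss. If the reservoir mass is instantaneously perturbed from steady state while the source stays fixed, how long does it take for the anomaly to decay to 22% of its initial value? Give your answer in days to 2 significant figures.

11 d

For a linear reservoir the anomaly decays as exp(−t/τ) with τ = M/F = 277.8/39.80 = 6.980 d.
exp(−t/τ) = 0.22 ⇒ t = −τ ln(0.22) = 6.980 × 1.514 = 10.57 d.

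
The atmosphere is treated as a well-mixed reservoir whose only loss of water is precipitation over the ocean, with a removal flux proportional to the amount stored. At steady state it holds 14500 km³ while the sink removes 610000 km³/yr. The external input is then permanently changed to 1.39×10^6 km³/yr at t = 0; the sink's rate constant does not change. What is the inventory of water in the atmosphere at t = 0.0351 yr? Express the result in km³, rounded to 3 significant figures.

28800 km³

τ = M₀/F₀ = 14500/610000 = 0.02377 yr; rate constant k = 1/τ.
New steady state M_∞ = F₁/k = F₁·τ = 1.39×10^6 × 0.02377 = 33041 km³.
M(t) = M_∞ + (M₀ − M_∞)·e^(−t/τ); t/τ = 0.0351/0.02377 = 1.477, so e^(−t/τ) = 0.2284.
M(t) = 33041 − 18540 × 0.2284 = 28806 km³.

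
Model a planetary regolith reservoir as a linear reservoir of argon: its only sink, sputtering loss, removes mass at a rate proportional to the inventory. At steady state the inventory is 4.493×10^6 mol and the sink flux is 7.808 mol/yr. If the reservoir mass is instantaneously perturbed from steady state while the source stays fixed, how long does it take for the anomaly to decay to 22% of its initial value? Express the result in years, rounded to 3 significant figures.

871000 yr

For a linear reservoir the anomaly decays as exp(−t/τ) with τ = M/F = 4.493×10^6/7.808 = 575400 yr.
exp(−t/τ) = 0.22 ⇒ t = −τ ln(0.22) = 575400 × 1.514 = 871300 yr.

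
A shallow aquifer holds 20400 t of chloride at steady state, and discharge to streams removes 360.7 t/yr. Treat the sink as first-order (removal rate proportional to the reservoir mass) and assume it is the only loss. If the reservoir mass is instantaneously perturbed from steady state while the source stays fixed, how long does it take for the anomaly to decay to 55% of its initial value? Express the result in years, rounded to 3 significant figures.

33.8 yr

For a linear reservoir the anomaly decays as exp(−t/τ) with τ = M/F = 20400/360.7 = 56.56 yr.
exp(−t/τ) = 0.55 ⇒ t = −τ ln(0.55) = 56.56 × 0.5978 = 33.81 yr.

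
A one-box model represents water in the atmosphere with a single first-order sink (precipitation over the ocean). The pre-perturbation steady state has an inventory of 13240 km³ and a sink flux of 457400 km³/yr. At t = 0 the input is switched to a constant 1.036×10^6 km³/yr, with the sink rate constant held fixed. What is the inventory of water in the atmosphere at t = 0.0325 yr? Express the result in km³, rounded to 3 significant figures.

24500 km³

The sink rate constant is k = F₀/M₀ = 457400/13240 = 34.55 yr⁻¹.
Solving dM/dt = F₁ − kM with M(0) = M₀ gives M(t) = F₁/k + (M₀ − F₁/k)·e^(−kt).
F₁/k = 1.036×10^6/34.55 = 29988 km³; kt = 34.55 × 0.0325 = 1.123, e^(−kt) = 0.3254.
M(0.0325) = 29988 + (13240 − 29988) × 0.3254 = 29988 − 5449 = 24539 km³.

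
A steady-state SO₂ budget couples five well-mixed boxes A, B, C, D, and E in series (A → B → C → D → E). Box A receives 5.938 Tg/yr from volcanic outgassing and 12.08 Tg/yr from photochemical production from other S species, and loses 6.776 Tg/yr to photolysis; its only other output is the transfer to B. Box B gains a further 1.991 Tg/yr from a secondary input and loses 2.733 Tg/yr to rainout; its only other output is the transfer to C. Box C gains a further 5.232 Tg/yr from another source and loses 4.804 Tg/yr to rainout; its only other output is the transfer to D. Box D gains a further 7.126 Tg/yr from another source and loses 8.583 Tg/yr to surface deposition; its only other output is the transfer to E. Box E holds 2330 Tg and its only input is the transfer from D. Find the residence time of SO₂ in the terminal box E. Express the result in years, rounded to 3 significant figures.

246 yr

Box A: F(A→B) = (5.938 + 12.08) − 6.776 = 11.242 Tg/yr.
Box B: F(B→C) = (11.242 + 1.991) − 2.733 = 10.500 Tg/yr.
Box C: F(C→D) = (10.500 + 5.232) − 4.804 = 10.928 Tg/yr.
Box D: F(D→E) = (10.928 + 7.126) − 8.583 = 9.4710 Tg/yr.
Box E throughput = its input = 9.4710 Tg/yr; τ = 2330 / 9.4710 = 246.0 yr.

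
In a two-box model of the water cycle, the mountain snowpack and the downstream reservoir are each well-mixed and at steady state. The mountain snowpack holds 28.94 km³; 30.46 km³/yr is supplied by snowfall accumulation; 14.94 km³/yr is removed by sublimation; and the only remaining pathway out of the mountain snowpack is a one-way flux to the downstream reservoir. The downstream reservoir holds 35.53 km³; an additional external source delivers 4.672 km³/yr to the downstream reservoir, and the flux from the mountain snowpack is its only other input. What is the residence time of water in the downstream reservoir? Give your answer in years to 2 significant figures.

1.8 yr

Balance the mountain snowpack: ΣF_in = 30.460 km³/yr.
Flux to the downstream reservoir = ΣF_in − (14.94) = 15.520 km³/yr.
Total input to the downstream reservoir = 15.520 + 4.672 = 20.192 km³/yr; at steady state this equals its total output.
τ = M / F = 35.53 / 20.192 = 1.760 yr.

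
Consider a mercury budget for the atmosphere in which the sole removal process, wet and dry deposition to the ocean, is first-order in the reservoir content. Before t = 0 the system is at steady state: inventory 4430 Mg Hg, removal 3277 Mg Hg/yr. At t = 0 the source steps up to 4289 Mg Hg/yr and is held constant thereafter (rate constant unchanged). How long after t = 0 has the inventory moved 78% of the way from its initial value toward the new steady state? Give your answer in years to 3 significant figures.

τ = M₀/F₀ = 4430/3277 = 1.352 yr.
The remaining gap fraction is e^(−t/τ); 78% covered ⇒ e^(−t/τ) = 0.220.
t = −τ ln(0.220) = 1.352 × 1.514 = 2.047 yr.

2.05 yr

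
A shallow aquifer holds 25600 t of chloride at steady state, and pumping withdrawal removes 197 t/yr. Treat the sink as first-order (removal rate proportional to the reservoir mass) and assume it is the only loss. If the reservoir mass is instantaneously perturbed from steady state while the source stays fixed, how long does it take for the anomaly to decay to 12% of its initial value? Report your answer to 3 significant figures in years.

276 yr

For a linear reservoir the anomaly decays as exp(−t/τ) with τ = M/F = 25600/197 = 129.9 yr.
exp(−t/τ) = 0.12 ⇒ t = −τ ln(0.12) = 129.9 × 2.120 = 275.5 yr.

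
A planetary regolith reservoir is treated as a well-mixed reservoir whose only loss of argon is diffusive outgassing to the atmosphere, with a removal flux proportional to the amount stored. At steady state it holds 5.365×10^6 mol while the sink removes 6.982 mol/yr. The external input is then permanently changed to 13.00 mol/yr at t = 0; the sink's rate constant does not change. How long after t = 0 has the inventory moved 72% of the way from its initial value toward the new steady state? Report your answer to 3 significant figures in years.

τ = M₀/F₀ = 5.365×10^6/6.982 = 768400 yr.
The remaining gap fraction is e^(−t/τ); 72% covered ⇒ e^(−t/τ) = 0.280.
t = −τ ln(0.280) = 768400 × 1.273 = 978200 yr.

978000 yr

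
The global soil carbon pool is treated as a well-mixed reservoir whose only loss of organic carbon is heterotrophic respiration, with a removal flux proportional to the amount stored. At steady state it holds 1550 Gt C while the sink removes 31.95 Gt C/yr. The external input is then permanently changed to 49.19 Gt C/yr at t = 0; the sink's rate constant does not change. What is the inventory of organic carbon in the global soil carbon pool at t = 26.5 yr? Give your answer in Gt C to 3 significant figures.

1900 Gt C

The sink rate constant is k = F₀/M₀ = 31.95/1550 = 0.02061 yr⁻¹.
Solving dM/dt = F₁ − kM with M(0) = M₀ gives M(t) = F₁/k + (M₀ − F₁/k)·e^(−kt).
F₁/k = 49.19/0.02061 = 2386.4 Gt C; kt = 0.02061 × 26.5 = 0.5462, e^(−kt) = 0.5791.
M(26.5) = 2386.4 + (1550 − 2386.4) × 0.5791 = 2386.4 − 484.4 = 1902.0 Gt C.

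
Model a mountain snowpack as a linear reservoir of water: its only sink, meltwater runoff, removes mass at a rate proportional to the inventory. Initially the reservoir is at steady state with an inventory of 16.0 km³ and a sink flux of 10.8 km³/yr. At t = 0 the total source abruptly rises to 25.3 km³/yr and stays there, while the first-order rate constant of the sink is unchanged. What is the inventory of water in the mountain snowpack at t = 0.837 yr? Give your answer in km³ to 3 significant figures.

25.3 km³

τ = M₀/F₀ = 16.0/10.8 = 1.481 yr; rate constant k = 1/τ.
New steady state M_∞ = F₁/k = F₁·τ = 25.3 × 1.481 = 37.481 km³.
M(t) = M_∞ + (M₀ − M_∞)·e^(−t/τ); t/τ = 0.837/1.481 = 0.5650, so e^(−t/τ) = 0.5684.
M(t) = 37.481 − 21.48 × 0.5684 = 25.272 km³.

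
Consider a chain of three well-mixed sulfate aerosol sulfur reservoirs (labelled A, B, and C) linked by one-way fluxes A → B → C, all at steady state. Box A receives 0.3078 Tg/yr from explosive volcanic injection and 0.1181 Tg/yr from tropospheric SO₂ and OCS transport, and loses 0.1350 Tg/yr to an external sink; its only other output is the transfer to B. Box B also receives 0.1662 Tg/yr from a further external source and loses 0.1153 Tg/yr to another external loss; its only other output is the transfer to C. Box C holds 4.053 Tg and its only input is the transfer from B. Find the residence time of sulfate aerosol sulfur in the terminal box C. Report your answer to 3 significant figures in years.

Box A: F(A→B) = (0.3078 + 0.1181) − 0.1350 = 0.29090 Tg/yr.
Box B: F(B→C) = (0.29090 + 0.1662) − 0.1153 = 0.34180 Tg/yr.
Box C throughput = its input = 0.34180 Tg/yr; τ = 4.053 / 0.34180 = 11.86 yr.

11.9 yr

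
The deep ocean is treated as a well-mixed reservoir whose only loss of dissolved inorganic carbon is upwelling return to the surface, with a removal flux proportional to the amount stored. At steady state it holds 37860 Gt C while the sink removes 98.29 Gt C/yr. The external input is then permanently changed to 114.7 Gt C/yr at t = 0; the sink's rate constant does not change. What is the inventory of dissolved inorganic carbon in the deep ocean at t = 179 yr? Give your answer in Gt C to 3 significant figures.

40200 Gt C

Residence time τ = M₀/F₀ = 385.2 yr. The eventual steady state is M_∞ = M₀·(F₁/F₀) = 37860 × 114.7/98.29 = 44181 Gt C.
The anomaly ΔM(t) = M(t) − M_∞ decays as ΔM₀·e^(−t/τ) with ΔM₀ = 37860 − 44181 = −6321 Gt C.
At t = 179 yr, e^(−t/τ) = e^(−0.4647) = 0.6283, so ΔM = −3972 Gt C and M = 44181 − 3972 = 40209 Gt C.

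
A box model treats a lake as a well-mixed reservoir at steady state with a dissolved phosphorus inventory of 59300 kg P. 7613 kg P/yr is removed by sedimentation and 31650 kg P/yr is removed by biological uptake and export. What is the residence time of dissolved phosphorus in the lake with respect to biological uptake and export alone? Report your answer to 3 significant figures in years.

Residence time with respect to a single sink: τ = M / F_sink.
τ = 59300 / 31650 = 1.874 yr.

1.87 yr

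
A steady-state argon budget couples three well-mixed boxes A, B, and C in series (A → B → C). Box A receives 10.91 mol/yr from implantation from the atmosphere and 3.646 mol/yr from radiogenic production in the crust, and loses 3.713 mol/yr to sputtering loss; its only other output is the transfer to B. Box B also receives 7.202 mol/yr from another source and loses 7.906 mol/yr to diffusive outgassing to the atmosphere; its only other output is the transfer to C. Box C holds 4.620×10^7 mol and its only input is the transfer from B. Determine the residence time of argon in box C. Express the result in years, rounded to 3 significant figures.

4.56×10^6 yr

Box A: F(A→B) = (10.91 + 3.646) − 3.713 = 10.843 mol/yr.
Box B: F(B→C) = (10.843 + 7.202) − 7.906 = 10.139 mol/yr.
Box C throughput = its input = 10.139 mol/yr; τ = 4.620×10^7 / 10.139 = 4.557×10^6 yr.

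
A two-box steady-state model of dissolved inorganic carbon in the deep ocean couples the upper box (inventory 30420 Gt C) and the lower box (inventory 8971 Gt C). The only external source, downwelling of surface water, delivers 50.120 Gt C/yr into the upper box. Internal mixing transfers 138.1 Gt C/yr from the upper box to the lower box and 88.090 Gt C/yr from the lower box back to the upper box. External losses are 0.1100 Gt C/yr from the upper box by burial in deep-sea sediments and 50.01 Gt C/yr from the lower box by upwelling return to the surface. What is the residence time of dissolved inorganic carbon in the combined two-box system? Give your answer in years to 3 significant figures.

786 yr

Treat the two boxes together as one reservoir: the mixing fluxes between them are internal recycling, so τ = ΣM / Σ(external losses).
M_total = 30420 + 8971 = 39391 Gt C.
ΣF_external_out = 0.1100 + 50.01 = 50.120 Gt C/yr.
τ = M_total / ΣF_ext = 39391 / 50.120 = 785.9 yr.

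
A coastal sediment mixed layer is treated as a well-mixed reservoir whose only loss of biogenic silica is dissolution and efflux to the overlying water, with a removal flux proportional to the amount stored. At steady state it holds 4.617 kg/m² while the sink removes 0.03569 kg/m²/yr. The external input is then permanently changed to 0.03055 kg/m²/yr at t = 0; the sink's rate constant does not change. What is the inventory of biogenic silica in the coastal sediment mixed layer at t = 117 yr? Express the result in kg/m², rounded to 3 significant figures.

τ = M₀/F₀ = 4.617/0.03569 = 129.4 yr; rate constant k = 1/τ.
New steady state M_∞ = F₁/k = F₁·τ = 0.03055 × 129.4 = 3.9521 kg/m².
M(t) = M_∞ + (M₀ − M_∞)·e^(−t/τ); t/τ = 117/129.4 = 0.9044, so e^(−t/τ) = 0.4048.
M(t) = 3.9521 + 0.6649 × 0.4048 = 4.2212 kg/m².

4.22 kg/m²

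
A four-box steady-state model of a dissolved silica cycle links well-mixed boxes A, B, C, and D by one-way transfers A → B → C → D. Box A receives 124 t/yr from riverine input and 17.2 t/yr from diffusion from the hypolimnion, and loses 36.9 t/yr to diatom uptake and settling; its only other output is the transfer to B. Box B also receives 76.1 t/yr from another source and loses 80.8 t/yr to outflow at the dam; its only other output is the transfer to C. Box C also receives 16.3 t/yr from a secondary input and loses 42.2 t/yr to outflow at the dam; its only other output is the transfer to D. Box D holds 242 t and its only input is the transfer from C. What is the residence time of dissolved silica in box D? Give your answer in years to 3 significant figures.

3.28 yr

Box A: F(A→B) = (124 + 17.2) − 36.9 = 104.30 t/yr.
Box B: F(B→C) = (104.30 + 76.1) − 80.8 = 99.600 t/yr.
Box C: F(C→D) = (99.600 + 16.3) − 42.2 = 73.700 t/yr.
Box D throughput = its input = 73.700 t/yr; τ = 242 / 73.700 = 3.284 yr.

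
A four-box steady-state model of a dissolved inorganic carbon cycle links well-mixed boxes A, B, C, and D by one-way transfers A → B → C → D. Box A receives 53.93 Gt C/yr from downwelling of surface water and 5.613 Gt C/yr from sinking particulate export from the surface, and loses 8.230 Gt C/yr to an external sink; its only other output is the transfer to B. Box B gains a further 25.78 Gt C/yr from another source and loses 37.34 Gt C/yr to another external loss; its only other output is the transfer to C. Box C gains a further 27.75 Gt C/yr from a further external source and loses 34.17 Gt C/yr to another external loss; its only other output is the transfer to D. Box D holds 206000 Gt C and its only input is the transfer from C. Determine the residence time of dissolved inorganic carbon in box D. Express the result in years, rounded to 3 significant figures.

6180 yr

Box A: F(A→B) = (53.93 + 5.613) − 8.230 = 51.313 Gt C/yr.
Box B: F(B→C) = (51.313 + 25.78) − 37.34 = 39.753 Gt C/yr.
Box C: F(C→D) = (39.753 + 27.75) − 34.17 = 33.333 Gt C/yr.
Box D throughput = its input = 33.333 Gt C/yr; τ = 206000 / 33.333 = 6180 yr.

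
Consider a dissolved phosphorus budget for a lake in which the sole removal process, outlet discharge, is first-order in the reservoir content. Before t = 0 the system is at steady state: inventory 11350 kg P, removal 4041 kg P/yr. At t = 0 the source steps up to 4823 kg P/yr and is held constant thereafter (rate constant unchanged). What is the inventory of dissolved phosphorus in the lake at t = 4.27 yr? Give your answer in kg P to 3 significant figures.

The sink rate constant is k = F₀/M₀ = 4041/11350 = 0.3560 yr⁻¹.
Solving dM/dt = F₁ − kM with M(0) = M₀ gives M(t) = F₁/k + (M₀ − F₁/k)·e^(−kt).
F₁/k = 4823/0.3560 = 13546 kg P; kt = 0.3560 × 4.27 = 1.520, e^(−kt) = 0.2187.
M(4.27) = 13546 + (11350 − 13546) × 0.2187 = 13546 − 480.3 = 13066 kg P.

13100 kg P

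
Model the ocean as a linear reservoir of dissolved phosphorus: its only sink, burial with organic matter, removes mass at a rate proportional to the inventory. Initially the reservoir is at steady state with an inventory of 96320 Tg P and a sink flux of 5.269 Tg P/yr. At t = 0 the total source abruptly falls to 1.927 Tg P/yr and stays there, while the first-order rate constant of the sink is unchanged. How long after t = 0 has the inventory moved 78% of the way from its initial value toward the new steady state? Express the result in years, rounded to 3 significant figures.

τ = M₀/F₀ = 96320/5.269 = 18280 yr.
The remaining gap fraction is e^(−t/τ); 78% covered ⇒ e^(−t/τ) = 0.220.
t = −τ ln(0.220) = 18280 × 1.514 = 27680 yr.

27700 yr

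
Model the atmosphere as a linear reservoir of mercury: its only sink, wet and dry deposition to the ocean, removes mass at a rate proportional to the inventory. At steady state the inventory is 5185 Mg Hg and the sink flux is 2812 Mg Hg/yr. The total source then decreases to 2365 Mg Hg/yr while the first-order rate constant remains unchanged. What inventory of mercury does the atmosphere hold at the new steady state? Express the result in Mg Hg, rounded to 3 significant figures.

4360 Mg Hg

Rate constant k = F/M = 2812 / 5185 = 0.5423 yr⁻¹.
At the new steady state, source = k·M_new ⇒ M_new = 2365 / 0.5423 = 4361 Mg Hg.
(Equivalently M_new = M × F_new/F_old = 5185 × 2365/2812.)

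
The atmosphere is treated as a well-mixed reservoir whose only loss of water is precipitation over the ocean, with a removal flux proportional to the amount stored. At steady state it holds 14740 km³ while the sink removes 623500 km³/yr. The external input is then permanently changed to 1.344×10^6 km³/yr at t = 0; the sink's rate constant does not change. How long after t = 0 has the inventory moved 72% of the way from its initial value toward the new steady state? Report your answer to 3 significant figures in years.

τ = M₀/F₀ = 14740/623500 = 0.02364 yr.
The remaining gap fraction is e^(−t/τ); 72% covered ⇒ e^(−t/τ) = 0.280.
t = −τ ln(0.280) = 0.02364 × 1.273 = 0.03009 yr.

0.0301 yr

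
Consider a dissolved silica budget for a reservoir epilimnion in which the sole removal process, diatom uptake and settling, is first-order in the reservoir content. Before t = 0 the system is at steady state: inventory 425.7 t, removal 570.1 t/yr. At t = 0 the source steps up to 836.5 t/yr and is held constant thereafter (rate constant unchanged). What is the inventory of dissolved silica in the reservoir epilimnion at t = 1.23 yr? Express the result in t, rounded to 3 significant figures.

Residence time τ = M₀/F₀ = 0.7467 yr. The eventual steady state is M_∞ = M₀·(F₁/F₀) = 425.7 × 836.5/570.1 = 624.62 t.
The anomaly ΔM(t) = M(t) − M_∞ decays as ΔM₀·e^(−t/τ) with ΔM₀ = 425.7 − 624.62 = −198.9 t.
At t = 1.23 yr, e^(−t/τ) = e^(−1.647) = 0.1926, so ΔM = −38.31 t and M = 624.62 − 38.31 = 586.31 t.

586 t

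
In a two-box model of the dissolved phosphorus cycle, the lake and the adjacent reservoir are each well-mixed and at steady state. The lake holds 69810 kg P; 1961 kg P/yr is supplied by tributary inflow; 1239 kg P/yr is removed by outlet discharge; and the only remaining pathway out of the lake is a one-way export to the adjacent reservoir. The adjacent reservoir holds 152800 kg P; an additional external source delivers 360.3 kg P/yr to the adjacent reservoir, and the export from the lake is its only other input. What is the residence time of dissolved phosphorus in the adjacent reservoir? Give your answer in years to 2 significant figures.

Balance the lake: ΣF_in = 1961.0 kg P/yr.
Export to the adjacent reservoir = ΣF_in − (1239) = 722.00 kg P/yr.
Total input to the adjacent reservoir = 722.00 + 360.3 = 1082.3 kg P/yr; at steady state this equals its total output.
τ = M / F = 152800 / 1082.3 = 141.2 yr.

140 yr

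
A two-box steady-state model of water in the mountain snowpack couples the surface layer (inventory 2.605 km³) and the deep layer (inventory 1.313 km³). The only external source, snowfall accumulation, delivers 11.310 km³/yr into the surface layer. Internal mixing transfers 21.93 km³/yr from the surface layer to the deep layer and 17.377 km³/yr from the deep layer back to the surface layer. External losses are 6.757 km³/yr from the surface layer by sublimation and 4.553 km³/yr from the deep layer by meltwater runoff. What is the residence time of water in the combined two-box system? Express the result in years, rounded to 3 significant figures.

0.346 yr

For the system as a whole, the A↔B exchange is internal and contributes nothing to the throughput; only the external sinks remove mass.
M_total = 2.605 + 1.313 = 3.9180 km³.
ΣF_external_out = 6.757 + 4.553 = 11.310 km³/yr.
τ = M_total / ΣF_ext = 3.9180 / 11.310 = 0.3464 yr.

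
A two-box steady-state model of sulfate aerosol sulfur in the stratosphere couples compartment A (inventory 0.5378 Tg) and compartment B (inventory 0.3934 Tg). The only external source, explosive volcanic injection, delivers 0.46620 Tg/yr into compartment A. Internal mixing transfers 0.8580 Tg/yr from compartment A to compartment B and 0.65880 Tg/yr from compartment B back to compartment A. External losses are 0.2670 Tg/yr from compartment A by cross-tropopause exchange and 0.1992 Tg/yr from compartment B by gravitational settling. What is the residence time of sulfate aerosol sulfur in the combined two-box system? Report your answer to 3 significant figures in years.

2.00 yr

For the system as a whole, the A↔B exchange is internal and contributes nothing to the throughput; only the external sinks remove mass.
M_total = 0.5378 + 0.3934 = 0.93120 Tg.
ΣF_external_out = 0.2670 + 0.1992 = 0.46620 Tg/yr.
τ = M_total / ΣF_ext = 0.93120 / 0.46620 = 1.997 yr.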